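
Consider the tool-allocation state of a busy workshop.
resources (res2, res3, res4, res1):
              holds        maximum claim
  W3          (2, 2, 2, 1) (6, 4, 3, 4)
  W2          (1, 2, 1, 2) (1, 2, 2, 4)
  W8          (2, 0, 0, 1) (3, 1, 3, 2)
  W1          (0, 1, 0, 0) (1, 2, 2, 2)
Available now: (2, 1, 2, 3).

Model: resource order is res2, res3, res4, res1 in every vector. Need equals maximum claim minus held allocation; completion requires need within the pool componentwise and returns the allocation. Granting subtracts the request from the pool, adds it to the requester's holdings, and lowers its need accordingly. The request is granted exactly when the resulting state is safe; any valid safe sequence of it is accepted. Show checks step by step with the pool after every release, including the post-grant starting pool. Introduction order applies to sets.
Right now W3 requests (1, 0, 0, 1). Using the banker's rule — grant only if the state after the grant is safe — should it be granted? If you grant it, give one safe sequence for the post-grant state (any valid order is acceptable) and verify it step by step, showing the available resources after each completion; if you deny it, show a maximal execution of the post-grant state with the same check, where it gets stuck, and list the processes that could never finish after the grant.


GRANT — the state after the grant stays safe, e.g. via W2, W8, W1, W3.
Key observation: after the grant the pool drops to (1, 1, 2, 2), which still lets W2 finish first and unwind the rest.
Step-by-step check of the post-grant state:
  pool = (1, 1, 2, 2)
  W2: need (0, 0, 1, 2) fits (1, 1, 2, 2); releases (1, 2, 1, 2), pool now (2, 3, 3, 4)
  W8: need (1, 1, 3, 1) fits (2, 3, 3, 4); releases (2, 0, 0, 1), pool now (4, 3, 3, 5)
  W1: need (1, 1, 2, 2) fits (4, 3, 3, 5); releases (0, 1, 0, 0), pool now (4, 4, 3, 5)
  W3: need (3, 2, 1, 2) fits (4, 4, 3, 5); releases (3, 2, 2, 2), pool now (7, 6, 5, 7)


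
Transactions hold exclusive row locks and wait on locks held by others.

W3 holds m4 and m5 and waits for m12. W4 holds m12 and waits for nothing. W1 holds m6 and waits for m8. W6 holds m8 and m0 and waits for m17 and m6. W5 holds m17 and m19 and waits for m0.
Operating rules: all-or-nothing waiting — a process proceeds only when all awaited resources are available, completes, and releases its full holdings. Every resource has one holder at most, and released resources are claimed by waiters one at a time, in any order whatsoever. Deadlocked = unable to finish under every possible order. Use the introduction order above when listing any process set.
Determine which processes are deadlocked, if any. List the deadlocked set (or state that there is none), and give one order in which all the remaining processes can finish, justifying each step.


The deadlocked set is W1, W6 and W5.
Key observation: the loop W1 -> W6 -> W1 blocks itself forever; W5 is caught in further circular waits.
A valid finishing order for the others: W4, W3.
Walking it through:
  W4 waits on nothing -> runs at once and releases m12
  W3: everything it awaited (m12) is free; runs, freeing m4 and m5


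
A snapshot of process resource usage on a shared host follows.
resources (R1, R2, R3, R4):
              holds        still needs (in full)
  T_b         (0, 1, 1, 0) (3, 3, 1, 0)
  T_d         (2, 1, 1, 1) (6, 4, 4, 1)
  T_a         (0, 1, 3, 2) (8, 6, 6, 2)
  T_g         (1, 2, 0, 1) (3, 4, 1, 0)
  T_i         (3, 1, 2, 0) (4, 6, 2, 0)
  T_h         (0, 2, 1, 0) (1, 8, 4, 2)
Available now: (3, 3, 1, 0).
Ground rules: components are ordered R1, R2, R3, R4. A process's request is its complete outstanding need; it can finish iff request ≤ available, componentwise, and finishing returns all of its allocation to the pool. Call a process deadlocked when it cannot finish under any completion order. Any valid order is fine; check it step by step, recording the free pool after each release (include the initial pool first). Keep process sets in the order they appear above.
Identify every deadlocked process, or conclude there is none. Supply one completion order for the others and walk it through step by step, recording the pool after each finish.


Nothing here is deadlocked.
Key observation: T_b leads a chain of completions in which each release enables another process.
One completion order for the rest: T_b, T_g, T_i, T_d, T_h, T_a. Check, step by step:
  pool = (3, 3, 1, 0)
  run T_b (needs (3, 3, 1, 0), free (3, 3, 1, 0)); after release of (0, 1, 1, 0) the pool is (3, 4, 2, 0)
  run T_g (needs (3, 4, 1, 0), free (3, 4, 2, 0)); after release of (1, 2, 0, 1) the pool is (4, 6, 2, 1)
  run T_i (needs (4, 6, 2, 0), free (4, 6, 2, 1)); after release of (3, 1, 2, 0) the pool is (7, 7, 4, 1)
  run T_d (needs (6, 4, 4, 1), free (7, 7, 4, 1)); after release of (2, 1, 1, 1) the pool is (9, 8, 5, 2)
  run T_h (needs (1, 8, 4, 2), free (9, 8, 5, 2)); after release of (0, 2, 1, 0) the pool is (9, 10, 6, 2)
  run T_a (needs (8, 6, 6, 2), free (9, 10, 6, 2)); after release of (0, 1, 3, 2) the pool is (9, 11, 9, 4)


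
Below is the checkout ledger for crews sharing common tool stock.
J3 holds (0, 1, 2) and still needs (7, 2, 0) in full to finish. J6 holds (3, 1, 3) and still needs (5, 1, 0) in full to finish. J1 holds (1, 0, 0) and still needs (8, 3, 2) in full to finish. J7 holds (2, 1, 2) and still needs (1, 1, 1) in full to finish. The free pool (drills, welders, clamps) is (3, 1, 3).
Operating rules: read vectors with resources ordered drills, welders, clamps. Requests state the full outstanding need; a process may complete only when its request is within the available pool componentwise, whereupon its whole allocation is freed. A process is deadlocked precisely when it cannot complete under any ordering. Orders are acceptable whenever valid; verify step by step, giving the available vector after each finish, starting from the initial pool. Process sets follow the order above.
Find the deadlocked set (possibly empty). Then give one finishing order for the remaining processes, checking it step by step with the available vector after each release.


No process is deadlocked.
Key observation: the pool covers J7 at once, and every later process fits after earlier releases.
A valid finishing order for the others: J7, J6, J3, J1. Check, step by step:
  pool = (3, 1, 3)
  run J7 (needs (1, 1, 1), free (3, 1, 3)); after release of (2, 1, 2) the pool is (5, 2, 5)
  run J6 (needs (5, 1, 0), free (5, 2, 5)); after release of (3, 1, 3) the pool is (8, 3, 8)
  run J3 (needs (7, 2, 0), free (8, 3, 8)); after release of (0, 1, 2) the pool is (8, 4, 10)
  run J1 (needs (8, 3, 2), free (8, 4, 10)); after release of (1, 0, 0) the pool is (9, 4, 10)


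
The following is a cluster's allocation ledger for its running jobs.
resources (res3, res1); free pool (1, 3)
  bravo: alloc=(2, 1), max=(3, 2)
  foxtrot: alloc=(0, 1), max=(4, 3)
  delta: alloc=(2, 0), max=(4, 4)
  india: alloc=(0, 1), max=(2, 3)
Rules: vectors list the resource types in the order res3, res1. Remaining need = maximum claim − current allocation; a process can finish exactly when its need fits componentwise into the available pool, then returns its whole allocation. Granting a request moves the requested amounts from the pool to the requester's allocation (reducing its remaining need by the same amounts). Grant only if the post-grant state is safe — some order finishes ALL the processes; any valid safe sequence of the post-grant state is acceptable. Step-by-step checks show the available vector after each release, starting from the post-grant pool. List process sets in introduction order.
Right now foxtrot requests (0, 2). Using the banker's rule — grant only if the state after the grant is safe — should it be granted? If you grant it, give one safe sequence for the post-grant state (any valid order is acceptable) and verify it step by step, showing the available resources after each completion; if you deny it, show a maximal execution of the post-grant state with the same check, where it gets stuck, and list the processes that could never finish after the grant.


DENY: after the grant no complete ordering would exist.
Key observation: after bravo, india the pool peaks at (3, 3), and each blocked process is short somewhere: foxtrot on res3; delta on res1.
Pretend the grant happened; the run bravo, india goes as far as possible. Check, step by step:
  pool = (1, 1)
  bravo: need (1, 1) fits (1, 1); releases (2, 1), pool now (3, 2)
  india: need (2, 2) fits (3, 2); releases (0, 1), pool now (3, 3)
  foxtrot still needs (4, 0) but only (3, 3) is free — short on res3
  delta still needs (2, 4) but only (3, 3) is free — short on res1
Processes that could never finish after the grant: foxtrot and delta.


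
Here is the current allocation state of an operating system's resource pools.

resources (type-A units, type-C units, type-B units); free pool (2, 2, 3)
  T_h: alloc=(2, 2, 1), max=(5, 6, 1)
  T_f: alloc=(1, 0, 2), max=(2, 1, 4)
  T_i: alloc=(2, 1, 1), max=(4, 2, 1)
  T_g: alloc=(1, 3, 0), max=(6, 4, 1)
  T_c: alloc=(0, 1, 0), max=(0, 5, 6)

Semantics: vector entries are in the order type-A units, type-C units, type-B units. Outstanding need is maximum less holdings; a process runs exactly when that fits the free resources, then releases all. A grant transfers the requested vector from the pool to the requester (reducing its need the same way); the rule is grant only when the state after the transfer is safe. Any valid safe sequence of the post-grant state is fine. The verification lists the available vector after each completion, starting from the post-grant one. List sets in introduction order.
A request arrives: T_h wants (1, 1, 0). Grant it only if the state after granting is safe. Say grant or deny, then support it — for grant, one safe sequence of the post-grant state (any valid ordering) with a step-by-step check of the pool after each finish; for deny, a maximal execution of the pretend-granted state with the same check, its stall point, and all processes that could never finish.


DENY: after the grant no complete ordering would exist.
Key observation: after T_f, T_i the pool peaks at (4, 2, 6), and each blocked process is short somewhere: T_h on type-C units; T_g on type-A units; T_c on type-C units.
On the post-grant state, T_f, T_i is a maximal run — nothing extends it. Walking it through:
  pool = (1, 1, 3)
  T_f needs (1, 1, 2) <= (1, 1, 3) -> finishes; pool += (1, 0, 2) = (2, 1, 5)
  T_i needs (2, 1, 0) <= (2, 1, 5) -> finishes; pool += (2, 1, 1) = (4, 2, 6)
  blocked: T_h wants (2, 3, 0), pool (4, 2, 6) — not enough type-C units
  blocked: T_g wants (5, 1, 1), pool (4, 2, 6) — not enough type-A units
  blocked: T_c wants (0, 4, 6), pool (4, 2, 6) — not enough type-C units
Had the request been granted, T_h, T_g and T_c could never finish.


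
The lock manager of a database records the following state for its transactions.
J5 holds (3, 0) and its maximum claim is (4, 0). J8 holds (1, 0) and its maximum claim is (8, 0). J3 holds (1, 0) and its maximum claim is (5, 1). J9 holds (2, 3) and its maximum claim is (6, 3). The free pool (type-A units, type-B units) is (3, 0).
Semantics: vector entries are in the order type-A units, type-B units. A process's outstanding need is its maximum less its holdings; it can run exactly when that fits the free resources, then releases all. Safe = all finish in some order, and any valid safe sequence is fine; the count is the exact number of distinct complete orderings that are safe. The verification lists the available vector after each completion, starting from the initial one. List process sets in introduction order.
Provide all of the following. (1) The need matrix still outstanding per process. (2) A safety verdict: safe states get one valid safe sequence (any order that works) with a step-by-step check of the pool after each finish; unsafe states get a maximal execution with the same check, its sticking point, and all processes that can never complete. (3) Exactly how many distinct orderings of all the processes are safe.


(1) Need matrix, components ordered type-A units, type-B units:
  J5: (1, 0)
  J8: (7, 0)
  J3: (4, 1)
  J9: (4, 0)
(2) SAFE — a valid safe sequence is J5, J9, J8, J3.
Key observation: nothing binds to the last unit here — the tightest requested-resource margin is 1, first seen at J8 ((7, 0) against (8, 3)).
Verifying each step:
  pool = (3, 0)
  J5: need (1, 0) fits (3, 0); releases (3, 0), pool now (6, 0)
  J9: need (4, 0) fits (6, 0); releases (2, 3), pool now (8, 3)
  J8: need (7, 0) fits (8, 3); releases (1, 0), pool now (9, 3)
  J3: need (4, 1) fits (9, 3); releases (1, 0), pool now (10, 3)
(3) The exact count: 2 of the possible complete orderings are safe sequences.


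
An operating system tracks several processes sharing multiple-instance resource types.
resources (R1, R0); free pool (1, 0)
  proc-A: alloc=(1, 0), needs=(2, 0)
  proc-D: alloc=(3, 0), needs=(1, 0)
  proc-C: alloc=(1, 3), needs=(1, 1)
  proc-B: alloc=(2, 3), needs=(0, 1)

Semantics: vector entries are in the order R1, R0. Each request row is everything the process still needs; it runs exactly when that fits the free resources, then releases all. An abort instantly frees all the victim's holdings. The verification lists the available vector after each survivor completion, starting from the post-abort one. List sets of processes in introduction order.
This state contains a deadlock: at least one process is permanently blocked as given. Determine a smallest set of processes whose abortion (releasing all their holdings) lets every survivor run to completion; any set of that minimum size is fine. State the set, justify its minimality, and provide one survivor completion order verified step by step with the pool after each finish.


Abort proc-B.
Key observation: proc-C was stuck for good until proc-B gave back (2, 3); in the order shown it finishes at step 2.
Minimality: the empty abort set fails — the state is deadlocked as it stands.
Survivors finish in the order: proc-A, proc-C, proc-D. Verifying each step (pool after the aborts first):
  pool = (3, 3)
  run proc-A (needs (2, 0), free (3, 3)); after release of (1, 0) the pool is (4, 3)
  run proc-C (needs (1, 1), free (4, 3)); after release of (1, 3) the pool is (5, 6)
  run proc-D (needs (1, 0), free (5, 6)); after release of (3, 0) the pool is (8, 6)


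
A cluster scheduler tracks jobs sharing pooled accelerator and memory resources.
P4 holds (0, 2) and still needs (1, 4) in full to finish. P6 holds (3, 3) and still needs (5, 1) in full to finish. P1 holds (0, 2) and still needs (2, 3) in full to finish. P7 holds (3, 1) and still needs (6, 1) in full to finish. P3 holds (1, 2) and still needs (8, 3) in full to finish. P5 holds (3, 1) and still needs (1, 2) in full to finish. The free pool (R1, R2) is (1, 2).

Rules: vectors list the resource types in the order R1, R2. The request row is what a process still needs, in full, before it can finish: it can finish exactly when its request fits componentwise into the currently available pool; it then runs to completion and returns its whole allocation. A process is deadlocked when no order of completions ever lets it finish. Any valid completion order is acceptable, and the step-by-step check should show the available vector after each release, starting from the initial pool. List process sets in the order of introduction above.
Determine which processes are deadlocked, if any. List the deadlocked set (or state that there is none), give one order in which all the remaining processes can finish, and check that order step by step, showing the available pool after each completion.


Deadlocked: P6, P7 and P3.
Key observation: P5, P1, P4 can finish, but then (4, 7) is all there is, and the blocked group's R1 demands exceed it.
One completion order for the rest: P5, P1, P4. Step-by-step check:
  pool = (1, 2)
  run P5 (needs (1, 2), free (1, 2)); after release of (3, 1) the pool is (4, 3)
  run P1 (needs (2, 3), free (4, 3)); after release of (0, 2) the pool is (4, 5)
  run P4 (needs (1, 4), free (4, 5)); after release of (0, 2) the pool is (4, 7)
The blocked processes can never fit:
  blocked: P6 wants (5, 1), pool (4, 7) — not enough R1
  blocked: P7 wants (6, 1), pool (4, 7) — not enough R1
  blocked: P3 wants (8, 3), pool (4, 7) — not enough R1


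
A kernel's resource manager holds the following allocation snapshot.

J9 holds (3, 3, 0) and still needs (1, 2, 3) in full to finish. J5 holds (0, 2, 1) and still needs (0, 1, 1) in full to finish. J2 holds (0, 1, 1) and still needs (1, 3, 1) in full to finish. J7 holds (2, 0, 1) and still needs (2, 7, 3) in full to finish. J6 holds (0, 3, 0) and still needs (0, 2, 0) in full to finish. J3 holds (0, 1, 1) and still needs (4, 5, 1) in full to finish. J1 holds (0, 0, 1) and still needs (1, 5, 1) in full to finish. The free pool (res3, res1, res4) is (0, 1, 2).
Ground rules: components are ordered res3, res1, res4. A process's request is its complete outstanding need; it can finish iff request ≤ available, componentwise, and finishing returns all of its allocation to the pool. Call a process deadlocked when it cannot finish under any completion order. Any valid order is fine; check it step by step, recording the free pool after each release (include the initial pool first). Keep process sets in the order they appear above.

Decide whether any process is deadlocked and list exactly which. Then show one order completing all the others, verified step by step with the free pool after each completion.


Deadlocked set: J9, J2, J7, J3 and J1.
Key observation: res3 is the bottleneck — with J5, J6 done the pool holds (0, 6, 3), short of every remaining need.
A valid finishing order for the others: J5, J6. Step-by-step check:
  pool = (0, 1, 2)
  J5: need (0, 1, 1) fits (0, 1, 2); releases (0, 2, 1), pool now (0, 3, 3)
  J6: need (0, 2, 0) fits (0, 3, 3); releases (0, 3, 0), pool now (0, 6, 3)
None of the blocked processes ever fits:
  J9 still needs (1, 2, 3) but only (0, 6, 3) is free — short on res3
  J2 still needs (1, 3, 1) but only (0, 6, 3) is free — short on res3
  J7 still needs (2, 7, 3) but only (0, 6, 3) is free — short on res3 and res1
  J3 still needs (4, 5, 1) but only (0, 6, 3) is free — short on res3
  J1 still needs (1, 5, 1) but only (0, 6, 3) is free — short on res3


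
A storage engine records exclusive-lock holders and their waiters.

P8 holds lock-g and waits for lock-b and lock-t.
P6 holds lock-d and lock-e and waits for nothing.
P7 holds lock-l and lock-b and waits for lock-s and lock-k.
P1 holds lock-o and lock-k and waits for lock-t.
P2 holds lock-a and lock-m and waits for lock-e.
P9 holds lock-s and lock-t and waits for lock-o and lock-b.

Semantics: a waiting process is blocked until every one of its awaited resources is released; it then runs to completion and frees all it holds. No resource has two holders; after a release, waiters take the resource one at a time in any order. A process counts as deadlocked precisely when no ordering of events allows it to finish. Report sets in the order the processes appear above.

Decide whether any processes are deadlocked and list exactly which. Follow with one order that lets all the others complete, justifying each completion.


Deadlocked set: P8, P7, P1 and P9.
Key observation: the cycle P7 -> P1 -> P9 -> P7 can never break — each member waits on the next; P8 waits into the deadlock from upstream.
One completion order for the rest: P6, P2.
Verifying each step:
  run P6 (it waits on nothing); releases lock-d and lock-e
  P2 waits on lock-e — all released -> runs and releases lock-a and lock-m


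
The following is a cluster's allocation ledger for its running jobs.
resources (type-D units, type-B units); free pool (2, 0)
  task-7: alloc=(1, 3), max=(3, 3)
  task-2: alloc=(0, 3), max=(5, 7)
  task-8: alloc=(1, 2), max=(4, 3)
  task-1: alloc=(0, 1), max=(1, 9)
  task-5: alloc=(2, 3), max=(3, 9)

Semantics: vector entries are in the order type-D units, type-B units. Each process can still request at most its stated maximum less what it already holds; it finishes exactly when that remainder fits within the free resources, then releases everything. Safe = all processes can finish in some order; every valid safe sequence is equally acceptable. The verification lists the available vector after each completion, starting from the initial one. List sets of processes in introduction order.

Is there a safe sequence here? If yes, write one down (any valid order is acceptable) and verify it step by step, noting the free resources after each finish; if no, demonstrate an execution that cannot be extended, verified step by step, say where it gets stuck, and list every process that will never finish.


UNSAFE — no complete ordering exists.
Key observation: after task-7, task-8 the pool peaks at (4, 5), and each blocked process is short somewhere: task-2 on type-D units; task-1 on type-B units; task-5 on type-B units.
The run task-7, task-8 cannot be extended any further. Verifying each step:
  pool = (2, 0)
  task-7: need (2, 0) fits (2, 0); releases (1, 3), pool now (3, 3)
  task-8: need (3, 1) fits (3, 3); releases (1, 2), pool now (4, 5)
  task-2 cannot run: need (5, 4) vs free (4, 5) (insufficient type-D units)
  task-1 cannot run: need (1, 8) vs free (4, 5) (insufficient type-B units)
  task-5 cannot run: need (1, 6) vs free (4, 5) (insufficient type-B units)
Never able to finish: task-2, task-1 and task-5.


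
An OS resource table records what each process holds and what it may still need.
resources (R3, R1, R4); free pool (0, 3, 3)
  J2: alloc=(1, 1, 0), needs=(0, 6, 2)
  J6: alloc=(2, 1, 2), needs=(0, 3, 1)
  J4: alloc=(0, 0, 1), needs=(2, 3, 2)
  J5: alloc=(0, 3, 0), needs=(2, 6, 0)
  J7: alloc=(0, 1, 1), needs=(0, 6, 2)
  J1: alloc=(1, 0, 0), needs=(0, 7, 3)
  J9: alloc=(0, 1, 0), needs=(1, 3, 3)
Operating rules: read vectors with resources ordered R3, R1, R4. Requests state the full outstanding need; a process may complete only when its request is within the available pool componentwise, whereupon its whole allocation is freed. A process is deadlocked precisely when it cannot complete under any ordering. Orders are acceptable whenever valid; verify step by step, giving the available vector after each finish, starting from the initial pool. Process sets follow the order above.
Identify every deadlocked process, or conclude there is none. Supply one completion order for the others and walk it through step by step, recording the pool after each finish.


Deadlocked: J2, J5, J7 and J1.
Key observation: once J6, J4, J9 finish, the pool peaks at (2, 5, 6) — and every remaining process still needs more R1 than that.
One completion order for the rest: J6, J4, J9. Step-by-step check:
  pool = (0, 3, 3)
  run J6 (needs (0, 3, 1), free (0, 3, 3)); after release of (2, 1, 2) the pool is (2, 4, 5)
  run J4 (needs (2, 3, 2), free (2, 4, 5)); after release of (0, 0, 1) the pool is (2, 4, 6)
  run J9 (needs (1, 3, 3), free (2, 4, 6)); after release of (0, 1, 0) the pool is (2, 5, 6)
The stuck group stays short no matter what:
  J2 still needs (0, 6, 2) but only (2, 5, 6) is free — short on R1
  J5 still needs (2, 6, 0) but only (2, 5, 6) is free — short on R1
  J7 still needs (0, 6, 2) but only (2, 5, 6) is free — short on R1
  J1 still needs (0, 7, 3) but only (2, 5, 6) is free — short on R1


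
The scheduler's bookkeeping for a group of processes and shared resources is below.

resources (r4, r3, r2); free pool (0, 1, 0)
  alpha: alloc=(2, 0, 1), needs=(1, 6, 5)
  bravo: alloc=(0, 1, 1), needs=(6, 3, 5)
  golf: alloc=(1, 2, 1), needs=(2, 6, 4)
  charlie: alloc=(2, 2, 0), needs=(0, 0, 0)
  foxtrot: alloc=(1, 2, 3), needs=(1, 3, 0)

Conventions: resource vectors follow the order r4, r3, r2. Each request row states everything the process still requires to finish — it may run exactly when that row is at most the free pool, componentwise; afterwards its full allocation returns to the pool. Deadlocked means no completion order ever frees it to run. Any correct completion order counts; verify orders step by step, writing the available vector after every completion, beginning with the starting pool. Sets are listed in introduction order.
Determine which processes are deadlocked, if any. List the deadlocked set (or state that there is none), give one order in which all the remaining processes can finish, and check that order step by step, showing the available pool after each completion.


Deadlocked set: alpha, bravo and golf.
Key observation: the wall is r2: completing charlie, foxtrot brings the pool only to (3, 5, 3), and all the rest need more.
A valid finishing order for the others: charlie, foxtrot. Step-by-step check:
  pool = (0, 1, 0)
  charlie: need (0, 0, 0) fits (0, 1, 0); releases (2, 2, 0), pool now (2, 3, 0)
  foxtrot: need (1, 3, 0) fits (2, 3, 0); releases (1, 2, 3), pool now (3, 5, 3)
None of the blocked processes ever fits:
  blocked: alpha wants (1, 6, 5), pool (3, 5, 3) — not enough r3 and r2
  blocked: bravo wants (6, 3, 5), pool (3, 5, 3) — not enough r4 and r2
  blocked: golf wants (2, 6, 4), pool (3, 5, 3) — not enough r3 and r2


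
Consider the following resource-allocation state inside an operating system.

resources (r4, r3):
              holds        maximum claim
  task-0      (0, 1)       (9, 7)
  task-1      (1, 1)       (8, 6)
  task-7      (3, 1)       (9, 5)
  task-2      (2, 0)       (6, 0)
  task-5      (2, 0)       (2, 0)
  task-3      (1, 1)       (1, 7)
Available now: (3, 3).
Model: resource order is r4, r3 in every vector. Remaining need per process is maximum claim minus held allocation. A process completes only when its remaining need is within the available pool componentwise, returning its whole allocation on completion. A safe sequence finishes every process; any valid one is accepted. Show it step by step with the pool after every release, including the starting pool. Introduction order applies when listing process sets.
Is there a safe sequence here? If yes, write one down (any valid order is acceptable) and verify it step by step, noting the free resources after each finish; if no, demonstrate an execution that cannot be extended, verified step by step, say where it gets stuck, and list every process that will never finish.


The state is UNSAFE.
Key observation: r3 is the bottleneck — with task-5, task-2 done the pool holds (7, 3), short of every remaining need.
Going as far as possible: task-5, task-2; after that, nothing fits. Step-by-step check:
  pool = (3, 3)
  task-5 needs (0, 0) <= (3, 3) -> finishes; pool += (2, 0) = (5, 3)
  task-2 needs (4, 0) <= (5, 3) -> finishes; pool += (2, 0) = (7, 3)
  blocked: task-0 wants (9, 6), pool (7, 3) — not enough r4 and r3
  blocked: task-1 wants (7, 5), pool (7, 3) — not enough r3
  blocked: task-7 wants (6, 4), pool (7, 3) — not enough r3
  blocked: task-3 wants (0, 6), pool (7, 3) — not enough r3
Permanently blocked: task-0, task-1, task-7 and task-3.


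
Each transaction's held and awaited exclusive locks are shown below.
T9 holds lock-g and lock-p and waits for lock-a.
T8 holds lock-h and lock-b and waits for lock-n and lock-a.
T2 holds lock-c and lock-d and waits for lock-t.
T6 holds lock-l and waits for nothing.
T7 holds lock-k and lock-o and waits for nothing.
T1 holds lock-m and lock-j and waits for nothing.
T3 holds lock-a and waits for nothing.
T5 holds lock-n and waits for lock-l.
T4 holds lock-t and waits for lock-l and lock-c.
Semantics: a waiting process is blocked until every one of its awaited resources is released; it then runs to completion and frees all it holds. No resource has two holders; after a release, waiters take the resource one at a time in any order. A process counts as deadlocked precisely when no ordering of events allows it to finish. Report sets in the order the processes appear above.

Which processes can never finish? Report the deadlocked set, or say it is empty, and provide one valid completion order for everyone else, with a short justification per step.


Deadlocked: T2 and T4.
Key observation: along T2 -> T4 -> T2, each member waits on what the next one holds — a deadlock; no other process is dragged down with it.
A valid finishing order for the others: T6, T3, T5, T7, T1, T8, T9.
Step-by-step check:
  run T6 (it waits on nothing); releases lock-l
  run T3 (it waits on nothing); releases lock-a
  T5: everything it awaited (lock-l) is free; runs, freeing lock-n
  run T7 (it waits on nothing); releases lock-k and lock-o
  run T1 (it waits on nothing); releases lock-m and lock-j
  T8: everything it awaited (lock-n and lock-a) is free; runs, freeing lock-h and lock-b
  T9: everything it awaited (lock-a) is free; runs, freeing lock-g and lock-p


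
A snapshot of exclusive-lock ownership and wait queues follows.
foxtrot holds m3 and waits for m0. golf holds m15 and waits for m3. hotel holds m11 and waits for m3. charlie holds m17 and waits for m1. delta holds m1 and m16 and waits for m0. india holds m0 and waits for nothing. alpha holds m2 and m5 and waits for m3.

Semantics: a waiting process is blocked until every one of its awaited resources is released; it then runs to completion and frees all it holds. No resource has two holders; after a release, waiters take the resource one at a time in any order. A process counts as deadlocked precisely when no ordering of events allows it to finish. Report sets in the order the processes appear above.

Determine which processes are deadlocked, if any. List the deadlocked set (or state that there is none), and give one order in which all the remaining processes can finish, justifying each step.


Nothing here is deadlocked.
Key observation: no waiting chain loops back on itself — every chain ends at a process that waits on nothing, so everyone eventually runs.
One completion order for the rest: india, foxtrot, alpha, hotel, golf, delta, charlie.
Check, step by step:
  run india (it waits on nothing); releases m0
  foxtrot: everything it awaited (m0) is free; runs, freeing m3
  alpha: everything it awaited (m3) is free; runs, freeing m2 and m5
  hotel: everything it awaited (m3) is free; runs, freeing m11
  golf: everything it awaited (m3) is free; runs, freeing m15
  delta: everything it awaited (m0) is free; runs, freeing m1 and m16
  charlie: everything it awaited (m1) is free; runs, freeing m17


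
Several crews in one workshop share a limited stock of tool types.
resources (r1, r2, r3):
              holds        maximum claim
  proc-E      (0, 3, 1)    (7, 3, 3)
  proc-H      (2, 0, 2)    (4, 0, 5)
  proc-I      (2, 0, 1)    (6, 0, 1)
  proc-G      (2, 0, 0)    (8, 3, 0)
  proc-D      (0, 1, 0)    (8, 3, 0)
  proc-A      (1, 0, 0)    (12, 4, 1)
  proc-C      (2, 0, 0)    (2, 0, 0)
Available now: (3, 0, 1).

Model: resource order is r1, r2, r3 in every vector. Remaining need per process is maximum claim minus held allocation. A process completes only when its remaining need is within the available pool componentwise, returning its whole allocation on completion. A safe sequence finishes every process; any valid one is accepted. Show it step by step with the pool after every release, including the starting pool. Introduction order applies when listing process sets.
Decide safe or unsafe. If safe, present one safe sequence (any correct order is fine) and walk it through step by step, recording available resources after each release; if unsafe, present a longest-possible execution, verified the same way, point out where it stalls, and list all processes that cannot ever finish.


SAFE, for example via the order proc-C, proc-I, proc-E, proc-G, proc-H, proc-D, proc-A.
Key observation: proc-E is the earliest step where a requested resource binds exactly: need (7, 0, 2), pool (7, 0, 2) at its turn.
Step-by-step check:
  pool = (3, 0, 1)
  proc-C: need (0, 0, 0) fits (3, 0, 1); releases (2, 0, 0), pool now (5, 0, 1)
  proc-I: need (4, 0, 0) fits (5, 0, 1); releases (2, 0, 1), pool now (7, 0, 2)
  proc-E: need (7, 0, 2) fits (7, 0, 2); releases (0, 3, 1), pool now (7, 3, 3)
  proc-G: need (6, 3, 0) fits (7, 3, 3); releases (2, 0, 0), pool now (9, 3, 3)
  proc-H: need (2, 0, 3) fits (9, 3, 3); releases (2, 0, 2), pool now (11, 3, 5)
  proc-D: need (8, 2, 0) fits (11, 3, 5); releases (0, 1, 0), pool now (11, 4, 5)
  proc-A: need (11, 4, 1) fits (11, 4, 5); releases (1, 0, 0), pool now (12, 4, 5)


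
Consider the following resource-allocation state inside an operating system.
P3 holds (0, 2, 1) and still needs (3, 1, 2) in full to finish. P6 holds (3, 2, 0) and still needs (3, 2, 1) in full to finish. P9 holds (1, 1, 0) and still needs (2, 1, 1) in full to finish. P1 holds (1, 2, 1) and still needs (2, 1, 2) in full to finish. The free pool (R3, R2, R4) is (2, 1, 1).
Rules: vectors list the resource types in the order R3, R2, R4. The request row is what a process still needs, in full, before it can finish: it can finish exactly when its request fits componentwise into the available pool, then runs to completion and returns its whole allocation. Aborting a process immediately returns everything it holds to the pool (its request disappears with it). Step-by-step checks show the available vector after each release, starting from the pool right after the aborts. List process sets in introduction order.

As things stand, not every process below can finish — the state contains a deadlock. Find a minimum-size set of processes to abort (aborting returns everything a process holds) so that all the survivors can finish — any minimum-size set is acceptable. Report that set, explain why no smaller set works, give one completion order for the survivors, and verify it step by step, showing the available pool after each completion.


The answer: abort P3.
Key observation: no ordering could ever have run P1 before the abort of P3; with (0, 2, 1) back in the pool it fits at step 1.
Why nothing smaller works: aborting no one leaves the state deadlocked as given.
The survivors complete as P1, P9, P6. Walking it through (starting from the post-abort pool):
  pool = (2, 3, 2)
  P1 needs (2, 1, 2) <= (2, 3, 2) -> finishes; pool += (1, 2, 1) = (3, 5, 3)
  P9 needs (2, 1, 1) <= (3, 5, 3) -> finishes; pool += (1, 1, 0) = (4, 6, 3)
  P6 needs (3, 2, 1) <= (4, 6, 3) -> finishes; pool += (3, 2, 0) = (7, 8, 3)


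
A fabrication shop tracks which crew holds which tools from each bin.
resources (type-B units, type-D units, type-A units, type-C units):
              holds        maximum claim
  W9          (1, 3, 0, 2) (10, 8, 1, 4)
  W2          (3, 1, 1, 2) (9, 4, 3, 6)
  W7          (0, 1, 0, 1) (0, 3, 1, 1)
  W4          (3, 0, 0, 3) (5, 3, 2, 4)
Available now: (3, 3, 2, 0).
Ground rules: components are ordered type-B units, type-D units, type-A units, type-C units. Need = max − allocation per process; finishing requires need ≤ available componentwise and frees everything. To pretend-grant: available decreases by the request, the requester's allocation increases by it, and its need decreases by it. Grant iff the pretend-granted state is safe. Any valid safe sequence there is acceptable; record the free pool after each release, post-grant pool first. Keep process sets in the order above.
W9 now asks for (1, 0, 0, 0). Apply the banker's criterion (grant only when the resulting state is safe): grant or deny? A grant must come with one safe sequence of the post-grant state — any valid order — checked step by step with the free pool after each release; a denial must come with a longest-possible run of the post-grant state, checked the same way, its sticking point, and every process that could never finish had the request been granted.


DENY — the pretend-granted state is unsafe.
Key observation: type-B units is the bottleneck — with W7, W4 done the pool holds (5, 4, 2, 4), short of every remaining need.
Pretend the grant happened; the run W7, W4 goes as far as possible. Walking it through:
  pool = (2, 3, 2, 0)
  run W7 (needs (0, 2, 1, 0), free (2, 3, 2, 0)); after release of (0, 1, 0, 1) the pool is (2, 4, 2, 1)
  run W4 (needs (2, 3, 2, 1), free (2, 4, 2, 1)); after release of (3, 0, 0, 3) the pool is (5, 4, 2, 4)
  W9 cannot run: need (8, 5, 1, 2) vs free (5, 4, 2, 4) (insufficient type-B units and type-D units)
  W2 cannot run: need (6, 3, 2, 4) vs free (5, 4, 2, 4) (insufficient type-B units)
Post-grant, the permanently blocked set is W9 and W2.


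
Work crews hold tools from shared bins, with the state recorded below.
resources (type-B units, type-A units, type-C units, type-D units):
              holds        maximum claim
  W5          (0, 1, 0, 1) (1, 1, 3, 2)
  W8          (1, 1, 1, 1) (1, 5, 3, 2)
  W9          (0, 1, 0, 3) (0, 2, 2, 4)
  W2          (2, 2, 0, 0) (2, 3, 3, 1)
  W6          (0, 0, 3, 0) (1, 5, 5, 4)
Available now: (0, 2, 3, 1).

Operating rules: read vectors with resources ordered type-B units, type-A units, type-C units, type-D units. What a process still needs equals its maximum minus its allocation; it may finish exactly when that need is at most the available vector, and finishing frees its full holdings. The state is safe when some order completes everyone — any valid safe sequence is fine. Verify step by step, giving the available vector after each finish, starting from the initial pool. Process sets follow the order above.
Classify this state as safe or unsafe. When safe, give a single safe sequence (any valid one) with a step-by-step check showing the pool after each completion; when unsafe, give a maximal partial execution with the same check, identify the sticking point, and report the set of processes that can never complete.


The state is SAFE; one workable sequence: W2, W5, W9, W6, W8.
Key observation: the order's first zero-slack moment is W2 ((0, 1, 3, 1) needed, (0, 2, 3, 1) free — a requested resource with nothing to spare).
Step-by-step check:
  pool = (0, 2, 3, 1)
  W2 needs (0, 1, 3, 1) <= (0, 2, 3, 1) -> finishes; pool += (2, 2, 0, 0) = (2, 4, 3, 1)
  W5 needs (1, 0, 3, 1) <= (2, 4, 3, 1) -> finishes; pool += (0, 1, 0, 1) = (2, 5, 3, 2)
  W9 needs (0, 1, 2, 1) <= (2, 5, 3, 2) -> finishes; pool += (0, 1, 0, 3) = (2, 6, 3, 5)
  W6 needs (1, 5, 2, 4) <= (2, 6, 3, 5) -> finishes; pool += (0, 0, 3, 0) = (2, 6, 6, 5)
  W8 needs (0, 4, 2, 1) <= (2, 6, 6, 5) -> finishes; pool += (1, 1, 1, 1) = (3, 7, 7, 6)


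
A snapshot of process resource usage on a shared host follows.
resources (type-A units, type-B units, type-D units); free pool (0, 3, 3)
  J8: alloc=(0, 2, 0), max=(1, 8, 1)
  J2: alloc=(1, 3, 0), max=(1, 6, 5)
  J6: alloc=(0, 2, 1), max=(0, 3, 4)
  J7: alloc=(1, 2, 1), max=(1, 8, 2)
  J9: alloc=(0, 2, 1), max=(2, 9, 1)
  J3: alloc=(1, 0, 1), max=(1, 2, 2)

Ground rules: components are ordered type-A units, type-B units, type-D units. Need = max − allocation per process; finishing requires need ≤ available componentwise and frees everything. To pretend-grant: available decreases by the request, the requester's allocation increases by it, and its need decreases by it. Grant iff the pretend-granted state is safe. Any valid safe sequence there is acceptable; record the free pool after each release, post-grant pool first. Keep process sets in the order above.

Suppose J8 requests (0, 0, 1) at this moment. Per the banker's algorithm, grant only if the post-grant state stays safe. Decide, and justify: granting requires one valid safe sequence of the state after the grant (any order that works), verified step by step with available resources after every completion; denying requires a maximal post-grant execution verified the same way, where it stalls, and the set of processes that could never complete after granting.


DENY — the pretend-granted state is unsafe.
Key observation: after J3, J6 the pool peaks at (1, 5, 4), and each blocked process is short somewhere: J8 on type-B units; J2 on type-D units; J7 on type-B units; J9 on type-A units, type-B units.
After a pretend grant, a maximal execution: J3, J6 — then nothing else fits. Step-by-step check:
  pool = (0, 3, 2)
  J3: need (0, 2, 1) fits (0, 3, 2); releases (1, 0, 1), pool now (1, 3, 3)
  J6: need (0, 1, 3) fits (1, 3, 3); releases (0, 2, 1), pool now (1, 5, 4)
  J8 still needs (1, 6, 0) but only (1, 5, 4) is free — short on type-B units
  J2 still needs (0, 3, 5) but only (1, 5, 4) is free — short on type-D units
  J7 still needs (0, 6, 1) but only (1, 5, 4) is free — short on type-B units
  J9 still needs (2, 7, 0) but only (1, 5, 4) is free — short on type-A units and type-B units
Had the request been granted, J8, J2, J7 and J9 could never finish.
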